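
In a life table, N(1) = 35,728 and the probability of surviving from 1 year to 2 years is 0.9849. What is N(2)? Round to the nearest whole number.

35189

N(2) = N(1) × p = 35,728 × 0.9849 = 35189.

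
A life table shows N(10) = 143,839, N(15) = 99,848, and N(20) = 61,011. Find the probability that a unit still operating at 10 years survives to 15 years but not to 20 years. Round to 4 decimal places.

0.2700

This is the probability of reaching 15 but not 20, conditional on being operational at 10: (N(15) − N(20)) / N(10).
= (99,848 − 61,011) / 143,839 = 38,837 / 143,839 = 0.270003.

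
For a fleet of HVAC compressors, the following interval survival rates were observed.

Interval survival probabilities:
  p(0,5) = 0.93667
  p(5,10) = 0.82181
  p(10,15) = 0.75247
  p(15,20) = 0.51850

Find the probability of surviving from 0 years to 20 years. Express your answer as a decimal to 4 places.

0.3003

Chaining the interval survival probabilities: 0.93667 × 0.82181 × 0.75247 × 0.51850.
= 0.300328.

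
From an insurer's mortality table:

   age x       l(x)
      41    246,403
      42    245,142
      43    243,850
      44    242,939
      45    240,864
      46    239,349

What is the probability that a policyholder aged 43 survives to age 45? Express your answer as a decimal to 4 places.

The conditional survival probability is l(45)/l(43) = 240,864/243,850 = 0.987755.

0.9878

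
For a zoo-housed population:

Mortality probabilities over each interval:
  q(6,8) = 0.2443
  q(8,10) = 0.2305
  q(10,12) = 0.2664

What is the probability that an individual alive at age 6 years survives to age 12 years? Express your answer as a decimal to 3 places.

P(survive 6→12) = (1 − 0.2443) × (1 − 0.2305) × (1 − 0.2664).
= 0.7557 × 0.7695 × 0.7336 = 0.426597.

0.427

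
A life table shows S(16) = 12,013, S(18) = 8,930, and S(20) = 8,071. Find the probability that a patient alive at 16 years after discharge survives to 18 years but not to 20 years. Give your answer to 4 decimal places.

This is the probability of reaching 18 but not 20, conditional on being alive at 16: (S(18) − S(20)) / S(16).
= (8,930 − 8,071) / 12,013 = 859 / 12,013 = 0.071506.

0.0715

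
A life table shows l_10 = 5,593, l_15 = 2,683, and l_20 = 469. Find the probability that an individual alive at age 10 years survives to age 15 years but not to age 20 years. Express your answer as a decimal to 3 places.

This is the probability of reaching 15 but not 20, conditional on being alive at 10: (l_15 − l_20) / l_10.
= (2,683 − 469) / 5,593 = 2,214 / 5,593 = 0.395852.

0.396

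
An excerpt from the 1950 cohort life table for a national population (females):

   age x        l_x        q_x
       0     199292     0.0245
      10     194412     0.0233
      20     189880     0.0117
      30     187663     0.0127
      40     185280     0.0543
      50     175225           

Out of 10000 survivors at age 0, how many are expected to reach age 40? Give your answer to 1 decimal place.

The relevant probability is 185280/199292 = 0.929691.
Expected number = 10000 × 0.929691 = 9296.9.

9296.9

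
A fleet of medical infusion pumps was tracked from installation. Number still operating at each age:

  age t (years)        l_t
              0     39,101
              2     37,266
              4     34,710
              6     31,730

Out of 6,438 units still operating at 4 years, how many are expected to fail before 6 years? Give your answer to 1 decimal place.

The relevant probability is 1 − 31,730/34,710 = 0.085854.
Expected number = 6,438 × 0.085854 = 552.7.

552.7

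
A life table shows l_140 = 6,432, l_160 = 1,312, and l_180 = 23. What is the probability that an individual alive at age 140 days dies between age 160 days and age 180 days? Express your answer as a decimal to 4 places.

0.2004

This is the probability of reaching 160 but not 180, conditional on being alive at 140: (l_160 − l_180) / l_140.
= (1,312 − 23) / 6,432 = 1,289 / 6,432 = 0.200404.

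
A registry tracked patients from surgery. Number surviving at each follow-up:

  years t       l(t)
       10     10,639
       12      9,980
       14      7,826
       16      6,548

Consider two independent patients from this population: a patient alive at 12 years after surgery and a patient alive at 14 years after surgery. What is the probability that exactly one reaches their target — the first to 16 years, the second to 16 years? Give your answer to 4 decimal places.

p₁ = l(16)/l(12) = 6,548/9,980 = 0.656112; p₂ = l(16)/l(14) = 6,548/7,826 = 0.836698.
P(exactly one) = p₁(1−p₂) + (1−p₁)p₂ = 0.107144 + 0.287730 = 0.394875.

0.3949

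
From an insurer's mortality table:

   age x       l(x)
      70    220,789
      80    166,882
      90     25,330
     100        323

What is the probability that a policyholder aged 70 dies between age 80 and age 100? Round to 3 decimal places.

This is the probability of reaching 80 but not 100, conditional on being alive at 70: (l(80) − l(100)) / l(70).
= (166,882 − 323) / 220,789 = 166,559 / 220,789 = 0.754381.

0.754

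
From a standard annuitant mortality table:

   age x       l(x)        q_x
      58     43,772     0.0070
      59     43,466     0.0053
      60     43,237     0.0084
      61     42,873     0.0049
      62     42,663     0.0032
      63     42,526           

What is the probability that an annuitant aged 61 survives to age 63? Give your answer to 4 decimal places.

The conditional survival probability is l(63)/l(61) = 42,526/42,873 = 0.991906.

0.9919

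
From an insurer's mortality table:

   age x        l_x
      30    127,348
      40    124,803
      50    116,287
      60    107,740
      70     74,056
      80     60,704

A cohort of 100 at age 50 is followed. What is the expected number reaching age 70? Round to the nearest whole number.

64

The relevant probability is 74,056/116,287 = 0.636838.
Expected number = 100 × 0.636838 = 64.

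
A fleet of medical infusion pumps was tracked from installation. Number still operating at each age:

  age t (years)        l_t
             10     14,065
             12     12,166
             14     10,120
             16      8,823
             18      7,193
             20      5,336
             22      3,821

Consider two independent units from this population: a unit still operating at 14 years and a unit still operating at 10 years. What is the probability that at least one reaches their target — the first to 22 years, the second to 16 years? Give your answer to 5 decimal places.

0.76802

p₁ = l_22/l_14 = 3,821/10,120 = 0.377569; p₂ = l_16/l_10 = 8,823/14,065 = 0.627302.
P(at least one) = 1 − (1−p₁)(1−p₂) = 1 − 0.622431 × 0.372698 = 0.768021.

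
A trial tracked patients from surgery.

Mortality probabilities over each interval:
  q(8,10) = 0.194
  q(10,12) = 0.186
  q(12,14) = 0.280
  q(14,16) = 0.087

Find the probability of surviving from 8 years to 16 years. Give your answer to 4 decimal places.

0.4313

Survival from 8 to 16 is the product of surviving each interval: (1 − 0.194) × (1 − 0.186) × (1 − 0.280) × (1 − 0.087).
= 0.806 × 0.814 × 0.720 × 0.913 = 0.431283.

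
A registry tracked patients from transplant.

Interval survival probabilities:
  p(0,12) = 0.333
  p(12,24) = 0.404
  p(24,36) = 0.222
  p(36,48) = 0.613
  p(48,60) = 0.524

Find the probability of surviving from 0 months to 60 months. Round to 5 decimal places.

0.00959

Survival from 0 to 60 is the product of surviving each interval: 0.333 × 0.404 × 0.222 × 0.613 × 0.524.
= 0.009593.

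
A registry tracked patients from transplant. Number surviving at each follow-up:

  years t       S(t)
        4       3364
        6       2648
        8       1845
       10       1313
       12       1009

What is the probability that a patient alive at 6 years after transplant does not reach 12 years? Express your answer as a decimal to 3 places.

P(die before 12 | alive at 6) = 1 − S(12)/S(6) = 1 − 1009/2648 = (1639)/2648 = 0.618958.

0.619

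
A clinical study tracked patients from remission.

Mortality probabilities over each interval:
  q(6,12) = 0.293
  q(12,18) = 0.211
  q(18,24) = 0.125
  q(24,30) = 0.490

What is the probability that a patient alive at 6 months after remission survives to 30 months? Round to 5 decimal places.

Chaining the interval survival probabilities: (1 − 0.293) × (1 − 0.211) × (1 − 0.125) × (1 − 0.490).
= 0.707 × 0.789 × 0.875 × 0.510 = 0.248929.

0.24893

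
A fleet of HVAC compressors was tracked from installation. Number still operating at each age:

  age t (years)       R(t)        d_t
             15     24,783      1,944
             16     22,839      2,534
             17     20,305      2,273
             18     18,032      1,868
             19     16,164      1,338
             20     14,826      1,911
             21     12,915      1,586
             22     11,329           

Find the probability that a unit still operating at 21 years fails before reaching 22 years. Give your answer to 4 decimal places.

0.1228

P(fail before 22 | operational at 21) = 1 − R(22)/R(21) = 1 − 11,329/12,915 = (1,586)/12,915 = 0.122803.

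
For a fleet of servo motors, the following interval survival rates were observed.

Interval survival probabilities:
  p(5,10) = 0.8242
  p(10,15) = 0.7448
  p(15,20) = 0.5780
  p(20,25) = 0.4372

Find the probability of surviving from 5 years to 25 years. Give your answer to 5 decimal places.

Chaining the interval survival probabilities: 0.8242 × 0.7448 × 0.5780 × 0.4372.
= 0.155124.

0.15512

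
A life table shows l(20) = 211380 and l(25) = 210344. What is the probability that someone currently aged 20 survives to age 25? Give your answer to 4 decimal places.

0.9951

The conditional survival probability is l(25)/l(20) = 210344/211380 = 0.995099.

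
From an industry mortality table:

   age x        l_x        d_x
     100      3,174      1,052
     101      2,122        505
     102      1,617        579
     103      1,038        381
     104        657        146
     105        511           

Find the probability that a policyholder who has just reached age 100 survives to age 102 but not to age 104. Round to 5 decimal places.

0.30246

We want 2|2q100 = (l_102 − l_104)/l_100.
This is the probability of reaching 102 but not 104, conditional on being alive at 100: (l_102 − l_104) / l_100.
= (1,617 − 657) / 3,174 = 960 / 3,174 = 0.302457.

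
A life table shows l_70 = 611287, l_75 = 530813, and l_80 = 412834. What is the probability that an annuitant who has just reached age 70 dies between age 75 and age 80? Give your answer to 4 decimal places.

0.1930

We want 5|5q70 = (l_75 − l_80)/l_70.
This is the probability of reaching 75 but not 80, conditional on being alive at 70: (l_75 − l_80) / l_70.
= (530813 − 412834) / 611287 = 117979 / 611287 = 0.193001.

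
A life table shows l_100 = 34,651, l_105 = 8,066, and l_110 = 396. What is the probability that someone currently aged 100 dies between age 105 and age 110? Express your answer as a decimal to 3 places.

We want 5|5q100 = (l_105 − l_110)/l_100.
This is the probability of reaching 105 but not 110, conditional on being alive at 100: (l_105 − l_110) / l_100.
= (8,066 − 396) / 34,651 = 7,670 / 34,651 = 0.221350.

0.221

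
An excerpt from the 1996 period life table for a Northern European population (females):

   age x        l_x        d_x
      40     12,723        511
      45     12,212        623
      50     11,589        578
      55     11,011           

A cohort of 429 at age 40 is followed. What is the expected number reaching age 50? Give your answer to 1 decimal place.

The relevant probability is 11,589/12,723 = 0.910870.
Expected number = 429 × 0.910870 = 390.8.

390.8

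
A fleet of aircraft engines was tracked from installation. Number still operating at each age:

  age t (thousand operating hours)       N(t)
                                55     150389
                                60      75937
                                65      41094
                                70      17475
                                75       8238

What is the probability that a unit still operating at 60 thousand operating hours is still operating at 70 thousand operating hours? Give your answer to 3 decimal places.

The conditional survival probability is N(70)/N(60) = 17475/75937 = 0.230125.

0.230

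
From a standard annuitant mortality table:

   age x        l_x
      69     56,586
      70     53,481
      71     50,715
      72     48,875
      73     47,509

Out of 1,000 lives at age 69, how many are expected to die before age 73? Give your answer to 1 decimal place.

160.4

The relevant probability is 1 − 47,509/56,586 = 0.160411.
Expected number = 1,000 × 0.160411 = 160.4.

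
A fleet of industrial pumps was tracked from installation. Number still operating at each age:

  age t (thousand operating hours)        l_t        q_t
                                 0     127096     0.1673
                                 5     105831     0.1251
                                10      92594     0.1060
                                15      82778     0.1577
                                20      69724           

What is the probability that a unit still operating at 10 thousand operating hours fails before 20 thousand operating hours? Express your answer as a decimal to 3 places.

P(fail before 20 | operational at 10) = 1 − l_20/l_10 = 1 − 69724/92594 = (22870)/92594 = 0.246992.

0.247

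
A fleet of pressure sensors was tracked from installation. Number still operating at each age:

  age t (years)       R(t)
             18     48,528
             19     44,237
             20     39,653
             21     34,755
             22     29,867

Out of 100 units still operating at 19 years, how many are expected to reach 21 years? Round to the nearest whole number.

79

The relevant probability is 34,755/44,237 = 0.785655.
Expected number = 100 × 0.785655 = 79.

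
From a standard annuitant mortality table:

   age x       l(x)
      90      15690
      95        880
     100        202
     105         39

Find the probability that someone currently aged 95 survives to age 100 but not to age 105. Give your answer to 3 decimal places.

This is the probability of reaching 100 but not 105, conditional on being alive at 95: (l(100) − l(105)) / l(95).
= (202 − 39) / 880 = 163 / 880 = 0.185227.

0.185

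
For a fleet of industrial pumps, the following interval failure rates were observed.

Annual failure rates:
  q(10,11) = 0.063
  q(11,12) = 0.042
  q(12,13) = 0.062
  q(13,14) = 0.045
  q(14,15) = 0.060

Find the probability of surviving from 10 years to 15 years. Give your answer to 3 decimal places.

0.756

The overall survival probability is (1 − 0.063) × (1 − 0.042) × (1 − 0.062) × (1 − 0.045) × (1 − 0.060).
= 0.937 × 0.958 × 0.938 × 0.955 × 0.940 = 0.755856.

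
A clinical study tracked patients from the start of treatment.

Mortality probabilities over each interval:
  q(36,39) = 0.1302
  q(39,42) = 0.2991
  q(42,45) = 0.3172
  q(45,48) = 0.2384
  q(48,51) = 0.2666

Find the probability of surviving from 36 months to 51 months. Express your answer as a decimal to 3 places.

0.233

The overall survival probability is (1 − 0.1302) × (1 − 0.2991) × (1 − 0.3172) × (1 − 0.2384) × (1 − 0.2666).
= 0.8698 × 0.7009 × 0.6828 × 0.7616 × 0.7334 = 0.232507.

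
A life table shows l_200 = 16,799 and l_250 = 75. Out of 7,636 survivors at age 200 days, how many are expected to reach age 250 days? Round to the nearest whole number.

34

The relevant probability is 75/16,799 = 0.004465.
Expected number = 7,636 × 0.004465 = 34.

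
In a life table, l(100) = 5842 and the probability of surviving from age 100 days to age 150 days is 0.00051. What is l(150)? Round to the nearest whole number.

3

l(150) = l(100) × p = 5842 × 0.00051 = 3.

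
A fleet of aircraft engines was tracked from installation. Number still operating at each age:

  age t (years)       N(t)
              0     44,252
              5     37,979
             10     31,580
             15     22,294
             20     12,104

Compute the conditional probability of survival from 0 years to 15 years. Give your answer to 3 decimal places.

0.504

The conditional survival probability is N(15)/N(0) = 22,294/44,252 = 0.503796.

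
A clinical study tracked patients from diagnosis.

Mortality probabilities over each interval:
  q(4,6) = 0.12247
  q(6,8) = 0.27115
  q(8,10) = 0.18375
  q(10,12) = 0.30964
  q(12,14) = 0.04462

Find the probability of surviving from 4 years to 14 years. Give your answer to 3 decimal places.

0.344

Survival from 4 to 14 is the product of surviving each interval: (1 − 0.12247) × (1 − 0.27115) × (1 − 0.18375) × (1 − 0.30964) × (1 − 0.04462).
= 0.87753 × 0.72885 × 0.81625 × 0.69036 × 0.95538 = 0.344330.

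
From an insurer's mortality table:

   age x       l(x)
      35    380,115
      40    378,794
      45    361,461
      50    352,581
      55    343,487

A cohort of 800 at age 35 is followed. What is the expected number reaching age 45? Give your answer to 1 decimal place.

The relevant probability is 361,461/380,115 = 0.950925.
Expected number = 800 × 0.950925 = 760.7.

760.7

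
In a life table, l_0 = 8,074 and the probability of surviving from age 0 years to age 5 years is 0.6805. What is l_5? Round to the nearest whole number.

l_5 = l_0 × p = 8,074 × 0.6805 = 5494.

5494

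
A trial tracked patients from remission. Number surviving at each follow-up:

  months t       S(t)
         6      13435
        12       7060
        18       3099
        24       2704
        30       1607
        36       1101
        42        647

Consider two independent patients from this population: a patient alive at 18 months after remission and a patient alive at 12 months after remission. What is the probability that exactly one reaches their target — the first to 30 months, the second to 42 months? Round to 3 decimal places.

0.515

p₁ = S(30)/S(18) = 1607/3099 = 0.518554; p₂ = S(42)/S(12) = 647/7060 = 0.091643.
P(exactly one) = p₁(1−p₂) + (1−p₁)p₂ = 0.471032 + 0.044121 = 0.515153.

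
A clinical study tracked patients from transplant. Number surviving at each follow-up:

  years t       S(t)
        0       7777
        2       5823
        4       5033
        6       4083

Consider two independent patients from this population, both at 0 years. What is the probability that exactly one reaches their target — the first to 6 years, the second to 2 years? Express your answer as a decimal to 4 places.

p₁ = S(6)/S(0) = 4083/7777 = 0.525010; p₂ = S(2)/S(0) = 5823/7777 = 0.748746.
P(exactly one) = p₁(1−p₂) + (1−p₁)p₂ = 0.131911 + 0.355647 = 0.487558.

0.4876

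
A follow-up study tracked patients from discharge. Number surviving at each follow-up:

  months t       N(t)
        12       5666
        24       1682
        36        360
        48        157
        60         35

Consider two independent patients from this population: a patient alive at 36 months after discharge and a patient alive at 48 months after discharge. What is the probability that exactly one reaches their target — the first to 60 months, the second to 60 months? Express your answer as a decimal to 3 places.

0.277

p₁ = N(60)/N(36) = 35/360 = 0.097222; p₂ = N(60)/N(48) = 35/157 = 0.222930.
P(exactly one) = p₁(1−p₂) + (1−p₁)p₂ = 0.075548 + 0.201256 = 0.276805.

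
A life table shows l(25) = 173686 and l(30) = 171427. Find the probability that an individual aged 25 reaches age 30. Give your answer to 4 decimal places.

The conditional survival probability is l(30)/l(25) = 171427/173686 = 0.986994.

0.9870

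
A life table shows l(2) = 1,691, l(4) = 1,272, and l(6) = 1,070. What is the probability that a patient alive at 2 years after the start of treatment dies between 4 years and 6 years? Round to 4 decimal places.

This is the probability of reaching 4 but not 6, conditional on being alive at 2: (l(4) − l(6)) / l(2).
= (1,272 − 1,070) / 1,691 = 202 / 1,691 = 0.119456.

0.1195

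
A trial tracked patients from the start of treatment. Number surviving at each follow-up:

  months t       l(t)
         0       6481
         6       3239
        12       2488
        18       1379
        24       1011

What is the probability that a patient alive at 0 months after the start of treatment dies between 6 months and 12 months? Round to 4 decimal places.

0.1159

This is the probability of reaching 6 but not 12, conditional on being alive at 0: (l(6) − l(12)) / l(0).
= (3239 − 2488) / 6481 = 751 / 6481 = 0.115877.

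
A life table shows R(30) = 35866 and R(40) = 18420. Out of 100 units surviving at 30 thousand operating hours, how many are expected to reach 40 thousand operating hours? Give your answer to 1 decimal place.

The relevant probability is 18420/35866 = 0.513578.
Expected number = 100 × 0.513578 = 51.4.

51.4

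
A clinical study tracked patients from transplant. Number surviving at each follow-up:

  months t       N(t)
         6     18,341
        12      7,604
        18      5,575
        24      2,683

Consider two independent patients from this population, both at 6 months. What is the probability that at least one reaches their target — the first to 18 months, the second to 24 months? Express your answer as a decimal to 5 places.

0.40578

p₁ = N(18)/N(6) = 5,575/18,341 = 0.303964; p₂ = N(24)/N(6) = 2,683/18,341 = 0.146284.
P(at least one) = 1 − (1−p₁)(1−p₂) = 1 − 0.696036 × 0.853716 = 0.405783.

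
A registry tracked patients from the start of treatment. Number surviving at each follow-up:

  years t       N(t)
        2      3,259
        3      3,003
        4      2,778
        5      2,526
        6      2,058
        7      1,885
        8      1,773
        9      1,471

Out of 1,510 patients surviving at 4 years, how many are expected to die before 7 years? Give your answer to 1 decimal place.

485.4

The relevant probability is 1 − 1,885/2,778 = 0.321454.
Expected number = 1,510 × 0.321454 = 485.4.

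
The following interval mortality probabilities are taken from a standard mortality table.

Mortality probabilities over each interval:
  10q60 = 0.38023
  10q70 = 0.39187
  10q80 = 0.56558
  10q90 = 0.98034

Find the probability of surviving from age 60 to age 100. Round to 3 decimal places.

Survival from 60 to 100 is the product of surviving each interval: (1 − 0.38023) × (1 − 0.39187) × (1 − 0.56558) × (1 − 0.98034).
= 0.61977 × 0.60813 × 0.43442 × 0.01966 = 0.003219.

0.003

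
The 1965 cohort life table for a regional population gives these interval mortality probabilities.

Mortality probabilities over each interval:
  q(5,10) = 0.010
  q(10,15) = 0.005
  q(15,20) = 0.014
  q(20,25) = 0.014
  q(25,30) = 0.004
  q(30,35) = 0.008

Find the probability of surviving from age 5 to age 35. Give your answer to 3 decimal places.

Chaining the interval survival probabilities: (1 − 0.010) × (1 − 0.005) × (1 − 0.014) × (1 − 0.014) × (1 − 0.004) × (1 − 0.008).
= 0.990 × 0.995 × 0.986 × 0.986 × 0.996 × 0.992 = 0.946200.

0.946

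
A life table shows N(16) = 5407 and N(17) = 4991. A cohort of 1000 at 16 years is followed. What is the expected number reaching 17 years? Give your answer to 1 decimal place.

923.1

The relevant probability is 4991/5407 = 0.923063.
Expected number = 1000 × 0.923063 = 923.1.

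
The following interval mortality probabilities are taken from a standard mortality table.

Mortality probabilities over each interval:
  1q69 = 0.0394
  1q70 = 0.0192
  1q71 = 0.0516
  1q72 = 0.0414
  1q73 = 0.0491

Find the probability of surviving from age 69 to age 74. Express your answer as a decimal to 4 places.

5p69 = (1 − 0.0394) × (1 − 0.0192) × (1 − 0.0516) × (1 − 0.0414) × (1 − 0.0491).
= 0.9606 × 0.9808 × 0.9484 × 0.9586 × 0.9509 = 0.814492.

0.8145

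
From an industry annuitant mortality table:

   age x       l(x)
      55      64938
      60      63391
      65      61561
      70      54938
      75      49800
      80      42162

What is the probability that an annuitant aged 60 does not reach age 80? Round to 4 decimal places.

0.3349

P(die before 80 | alive at 60) = 1 − l(80)/l(60) = 1 − 42162/63391 = (21229)/63391 = 0.334890.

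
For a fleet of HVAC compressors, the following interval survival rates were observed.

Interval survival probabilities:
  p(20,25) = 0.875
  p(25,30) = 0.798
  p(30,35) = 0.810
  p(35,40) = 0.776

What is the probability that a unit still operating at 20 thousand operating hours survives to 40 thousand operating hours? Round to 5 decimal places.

0.43889

P(survive 20→40) = 0.875 × 0.798 × 0.810 × 0.776.
= 0.438892.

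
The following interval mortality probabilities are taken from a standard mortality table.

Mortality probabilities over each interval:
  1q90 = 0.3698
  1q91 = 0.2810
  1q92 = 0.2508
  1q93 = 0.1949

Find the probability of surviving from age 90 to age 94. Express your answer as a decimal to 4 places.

Chaining the interval survival probabilities: (1 − 0.3698) × (1 − 0.2810) × (1 − 0.2508) × (1 − 0.1949).
= 0.6302 × 0.7190 × 0.7492 × 0.8051 = 0.273310.

0.2733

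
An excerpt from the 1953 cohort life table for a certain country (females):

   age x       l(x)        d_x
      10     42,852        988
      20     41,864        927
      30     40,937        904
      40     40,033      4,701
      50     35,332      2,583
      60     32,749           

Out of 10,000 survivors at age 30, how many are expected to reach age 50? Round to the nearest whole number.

The relevant probability is 35,332/40,937 = 0.863082.
Expected number = 10,000 × 0.863082 = 8631.

8631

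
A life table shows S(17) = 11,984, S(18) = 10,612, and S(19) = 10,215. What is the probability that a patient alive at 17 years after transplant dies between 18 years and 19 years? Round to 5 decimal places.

This is the probability of reaching 18 but not 19, conditional on being alive at 17: (S(18) − S(19)) / S(17).
= (10,612 − 10,215) / 11,984 = 397 / 11,984 = 0.033128.

0.03313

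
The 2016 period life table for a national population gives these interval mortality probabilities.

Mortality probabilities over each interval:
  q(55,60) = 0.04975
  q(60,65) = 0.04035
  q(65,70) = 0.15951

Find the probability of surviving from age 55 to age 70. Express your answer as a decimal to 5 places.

Survival from 55 to 70 is the product of surviving each interval: (1 − 0.04975) × (1 − 0.04035) × (1 − 0.15951).
= 0.95025 × 0.95965 × 0.84049 = 0.766449.

0.76645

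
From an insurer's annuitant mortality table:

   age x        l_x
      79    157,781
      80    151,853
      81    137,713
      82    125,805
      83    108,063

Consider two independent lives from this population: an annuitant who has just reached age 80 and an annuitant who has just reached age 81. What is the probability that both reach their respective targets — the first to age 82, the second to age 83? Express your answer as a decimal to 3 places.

p₁ = l_82/l_80 = 125,805/151,853 = 0.828466; p₂ = l_83/l_81 = 108,063/137,713 = 0.784697.
P(both) = p₁ × p₂ = 0.828466 × 0.784697 = 0.650095.

0.650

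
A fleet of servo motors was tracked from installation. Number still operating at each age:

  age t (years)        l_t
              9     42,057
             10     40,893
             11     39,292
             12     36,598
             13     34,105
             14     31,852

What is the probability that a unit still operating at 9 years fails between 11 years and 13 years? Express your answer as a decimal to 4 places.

0.1233

This is the probability of reaching 11 but not 13, conditional on being operational at 9: (l_11 − l_13) / l_9.
= (39,292 − 34,105) / 42,057 = 5,187 / 42,057 = 0.123333.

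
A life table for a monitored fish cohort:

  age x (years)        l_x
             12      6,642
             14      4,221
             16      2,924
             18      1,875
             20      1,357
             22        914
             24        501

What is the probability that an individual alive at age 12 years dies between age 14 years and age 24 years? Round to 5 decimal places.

0.56007

This is the probability of reaching 14 but not 24, conditional on being alive at 12: (l_14 − l_24) / l_12.
= (4,221 − 501) / 6,642 = 3,720 / 6,642 = 0.560072.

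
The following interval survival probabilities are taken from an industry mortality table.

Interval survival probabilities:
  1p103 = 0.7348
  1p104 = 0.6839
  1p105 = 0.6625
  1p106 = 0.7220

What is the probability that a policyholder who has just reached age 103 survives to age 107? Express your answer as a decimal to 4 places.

The overall survival probability is 0.7348 × 0.6839 × 0.6625 × 0.7220.
= 0.240373.

0.2404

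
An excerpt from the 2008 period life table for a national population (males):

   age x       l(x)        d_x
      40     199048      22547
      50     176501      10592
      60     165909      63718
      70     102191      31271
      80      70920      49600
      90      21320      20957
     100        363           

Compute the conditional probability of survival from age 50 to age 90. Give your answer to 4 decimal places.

The conditional survival probability is l(90)/l(50) = 21320/176501 = 0.120793.

0.1208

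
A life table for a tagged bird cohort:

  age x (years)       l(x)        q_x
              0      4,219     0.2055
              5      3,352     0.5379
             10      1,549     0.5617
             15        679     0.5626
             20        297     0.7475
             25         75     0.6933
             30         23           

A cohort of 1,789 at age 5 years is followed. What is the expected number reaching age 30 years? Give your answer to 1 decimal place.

The relevant probability is 23/3,352 = 0.006862.
Expected number = 1,789 × 0.006862 = 12.3.

12.3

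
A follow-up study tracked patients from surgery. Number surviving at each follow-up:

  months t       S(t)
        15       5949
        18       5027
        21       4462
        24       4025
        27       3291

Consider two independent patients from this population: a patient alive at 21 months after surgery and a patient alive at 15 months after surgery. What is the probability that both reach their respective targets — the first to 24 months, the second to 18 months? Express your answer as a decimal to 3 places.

p₁ = S(24)/S(21) = 4025/4462 = 0.902062; p₂ = S(18)/S(15) = 5027/5949 = 0.845016.
P(both) = p₁ × p₂ = 0.902062 × 0.845016 = 0.762257.

0.762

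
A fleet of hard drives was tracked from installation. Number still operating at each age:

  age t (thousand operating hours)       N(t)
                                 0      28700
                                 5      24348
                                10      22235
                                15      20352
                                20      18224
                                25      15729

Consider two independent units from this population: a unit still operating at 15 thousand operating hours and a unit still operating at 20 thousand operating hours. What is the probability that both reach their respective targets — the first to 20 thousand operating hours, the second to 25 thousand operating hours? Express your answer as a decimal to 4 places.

0.7728

p₁ = N(20)/N(15) = 18224/20352 = 0.895440; p₂ = N(25)/N(20) = 15729/18224 = 0.863093.
P(both) = p₁ × p₂ = 0.895440 × 0.863093 = 0.772848.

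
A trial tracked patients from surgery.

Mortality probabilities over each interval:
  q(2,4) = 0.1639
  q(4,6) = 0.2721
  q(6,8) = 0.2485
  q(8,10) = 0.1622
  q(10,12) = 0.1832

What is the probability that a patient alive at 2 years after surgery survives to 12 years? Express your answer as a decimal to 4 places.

0.3130

Survival from 2 to 12 is the product of surviving each interval: (1 − 0.1639) × (1 − 0.2721) × (1 − 0.2485) × (1 − 0.1622) × (1 − 0.1832).
= 0.8361 × 0.7279 × 0.7515 × 0.8378 × 0.8168 = 0.312979.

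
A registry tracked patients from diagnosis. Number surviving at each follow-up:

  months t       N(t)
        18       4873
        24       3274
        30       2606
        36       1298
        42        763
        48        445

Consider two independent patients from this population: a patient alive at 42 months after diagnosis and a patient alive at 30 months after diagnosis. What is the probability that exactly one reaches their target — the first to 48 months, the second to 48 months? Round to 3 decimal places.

p₁ = N(48)/N(42) = 445/763 = 0.583224; p₂ = N(48)/N(30) = 445/2606 = 0.170760.
P(exactly one) = p₁(1−p₂) + (1−p₁)p₂ = 0.483633 + 0.071169 = 0.554801.

0.555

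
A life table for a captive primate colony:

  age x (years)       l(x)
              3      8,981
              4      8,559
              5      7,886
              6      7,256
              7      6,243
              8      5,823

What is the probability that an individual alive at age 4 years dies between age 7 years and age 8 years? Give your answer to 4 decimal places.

This is the probability of reaching 7 but not 8, conditional on being alive at 4: (l(7) − l(8)) / l(4).
= (6,243 − 5,823) / 8,559 = 420 / 8,559 = 0.049071.

0.0491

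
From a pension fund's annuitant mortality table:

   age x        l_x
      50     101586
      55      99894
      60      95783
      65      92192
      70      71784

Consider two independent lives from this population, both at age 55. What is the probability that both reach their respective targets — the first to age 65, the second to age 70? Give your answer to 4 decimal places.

p₁ = l_65/l_55 = 92192/99894 = 0.922898; p₂ = l_70/l_55 = 71784/99894 = 0.718602.
P(both) = p₁ × p₂ = 0.922898 × 0.718602 = 0.663196.

0.6632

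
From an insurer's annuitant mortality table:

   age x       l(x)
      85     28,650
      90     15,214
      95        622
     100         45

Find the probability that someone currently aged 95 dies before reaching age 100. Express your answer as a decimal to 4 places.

P(die before 100 | alive at 95) = 1 − l(100)/l(95) = 1 − 45/622 = (577)/622 = 0.927653.

0.9277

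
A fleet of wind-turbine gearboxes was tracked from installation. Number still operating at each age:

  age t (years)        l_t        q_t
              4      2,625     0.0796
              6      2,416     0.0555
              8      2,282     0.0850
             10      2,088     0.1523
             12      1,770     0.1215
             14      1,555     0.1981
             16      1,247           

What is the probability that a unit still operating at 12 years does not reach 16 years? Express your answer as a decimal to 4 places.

P(fail before 16 | operational at 12) = 1 − l_16/l_12 = 1 − 1,247/1,770 = (523)/1,770 = 0.295480.

0.2955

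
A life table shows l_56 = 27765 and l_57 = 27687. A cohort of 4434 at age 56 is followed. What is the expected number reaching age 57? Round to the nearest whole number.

The relevant probability is 27687/27765 = 0.997191.
Expected number = 4434 × 0.997191 = 4422.

4422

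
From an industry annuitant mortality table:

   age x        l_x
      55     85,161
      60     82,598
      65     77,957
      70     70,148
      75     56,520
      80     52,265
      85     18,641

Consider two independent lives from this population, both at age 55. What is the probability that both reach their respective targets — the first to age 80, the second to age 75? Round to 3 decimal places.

p₁ = l_80/l_55 = 52,265/85,161 = 0.613720; p₂ = l_75/l_55 = 56,520/85,161 = 0.663684.
P(both) = p₁ × p₂ = 0.613720 × 0.663684 = 0.407316.

0.407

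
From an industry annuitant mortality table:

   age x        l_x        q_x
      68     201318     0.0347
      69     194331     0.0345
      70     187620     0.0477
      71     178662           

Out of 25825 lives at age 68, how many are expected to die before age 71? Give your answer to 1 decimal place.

2906.3

The relevant probability is 1 − 178662/201318 = 0.112538.
Expected number = 25825 × 0.112538 = 2906.3.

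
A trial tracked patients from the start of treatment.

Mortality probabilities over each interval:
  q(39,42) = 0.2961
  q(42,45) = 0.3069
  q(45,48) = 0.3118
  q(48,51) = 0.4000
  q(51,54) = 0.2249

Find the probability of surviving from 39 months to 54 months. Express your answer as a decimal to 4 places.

0.1561

P(survive 39→54) = (1 − 0.2961) × (1 − 0.3069) × (1 − 0.3118) × (1 − 0.4000) × (1 − 0.2249).
= 0.7039 × 0.6931 × 0.6882 × 0.6000 × 0.7751 = 0.156146.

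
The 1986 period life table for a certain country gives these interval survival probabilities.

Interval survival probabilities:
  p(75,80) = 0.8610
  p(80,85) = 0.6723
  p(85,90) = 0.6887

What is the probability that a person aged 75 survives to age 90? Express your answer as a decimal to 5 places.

0.39865

P(survive 75→90) = 0.8610 × 0.6723 × 0.6887.
= 0.398654.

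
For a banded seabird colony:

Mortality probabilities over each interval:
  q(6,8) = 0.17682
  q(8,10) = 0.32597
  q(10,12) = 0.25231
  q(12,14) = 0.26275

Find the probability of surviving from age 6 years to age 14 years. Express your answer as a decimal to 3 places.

P(survive 6→14) = (1 − 0.17682) × (1 − 0.32597) × (1 − 0.25231) × (1 − 0.26275).
= 0.82318 × 0.67403 × 0.74769 × 0.73725 = 0.305851.

0.306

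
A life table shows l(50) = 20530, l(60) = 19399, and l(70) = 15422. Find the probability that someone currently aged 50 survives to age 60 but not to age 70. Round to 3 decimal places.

0.194

This is the probability of reaching 60 but not 70, conditional on being alive at 50: (l(60) − l(70)) / l(50).
= (19399 − 15422) / 20530 = 3977 / 20530 = 0.193717.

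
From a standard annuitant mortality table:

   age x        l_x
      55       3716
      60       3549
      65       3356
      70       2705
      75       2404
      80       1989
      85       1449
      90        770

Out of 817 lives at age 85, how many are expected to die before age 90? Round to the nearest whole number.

383

The relevant probability is 1 − 770/1449 = 0.468599.
Expected number = 817 × 0.468599 = 383.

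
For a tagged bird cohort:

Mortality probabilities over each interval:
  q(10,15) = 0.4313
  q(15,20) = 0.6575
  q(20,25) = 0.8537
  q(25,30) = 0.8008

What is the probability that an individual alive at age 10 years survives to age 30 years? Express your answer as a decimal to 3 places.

0.006

Chaining the interval survival probabilities: (1 − 0.4313) × (1 − 0.6575) × (1 − 0.8537) × (1 − 0.8008).
= 0.5687 × 0.3425 × 0.1463 × 0.1992 = 0.005676.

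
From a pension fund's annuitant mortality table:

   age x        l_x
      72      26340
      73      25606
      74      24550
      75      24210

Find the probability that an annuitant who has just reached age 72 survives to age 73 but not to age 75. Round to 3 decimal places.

0.053

We want 1|2q72 = (l_73 − l_75)/l_72.
This is the probability of reaching 73 but not 75, conditional on being alive at 72: (l_73 − l_75) / l_72.
= (25606 − 24210) / 26340 = 1396 / 26340 = 0.052999.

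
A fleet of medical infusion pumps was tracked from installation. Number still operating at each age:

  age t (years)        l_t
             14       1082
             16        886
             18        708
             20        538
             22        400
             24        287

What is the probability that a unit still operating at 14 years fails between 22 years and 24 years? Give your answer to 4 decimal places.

0.1044

This is the probability of reaching 22 but not 24, conditional on being operational at 14: (l_22 − l_24) / l_14.
= (400 − 287) / 1082 = 113 / 1082 = 0.104436.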